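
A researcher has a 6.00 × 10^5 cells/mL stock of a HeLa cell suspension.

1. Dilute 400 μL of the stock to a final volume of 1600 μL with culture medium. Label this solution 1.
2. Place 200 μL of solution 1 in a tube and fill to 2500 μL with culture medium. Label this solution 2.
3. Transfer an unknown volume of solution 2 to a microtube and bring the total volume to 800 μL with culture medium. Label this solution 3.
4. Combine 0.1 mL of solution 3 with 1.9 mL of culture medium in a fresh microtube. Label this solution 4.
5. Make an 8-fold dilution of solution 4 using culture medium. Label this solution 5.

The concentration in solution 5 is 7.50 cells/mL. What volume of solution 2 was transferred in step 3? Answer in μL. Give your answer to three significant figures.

80.0 μL

Step 1: 400 μL brought to 1600 μL → factor 1600/400 = 4
Step 2: 200 μL brought to 2500 μL → factor 2500/200 = 12.5
Step 3: v brought to 800 μL → factor = 800 μL/v
Step 4: 0.1 mL + 1.9 mL = 2 mL total → factor 2/0.1 = 20
Step 5: 8-fold → factor 8
Product of known-step factors = 8000
Overall factor = 6.00 × 10^5 cells/mL / (7.50 cells/mL) = 80000
Step-3 factor = 80000 / 8000 = 10
v = 800 μL / 10 = 80.0 μL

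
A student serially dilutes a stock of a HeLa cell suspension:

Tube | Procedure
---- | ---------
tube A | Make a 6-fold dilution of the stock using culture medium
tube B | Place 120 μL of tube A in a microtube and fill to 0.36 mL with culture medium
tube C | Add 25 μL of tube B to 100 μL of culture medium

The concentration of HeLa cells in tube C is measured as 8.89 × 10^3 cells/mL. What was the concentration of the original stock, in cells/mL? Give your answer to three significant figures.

Step 1: 6-fold → factor 6
Step 2: 120 μL brought to 0.36 mL → factor 360/120 = 3
Step 3: 25 μL + 100 μL = 125 μL total → factor 125/25 = 5
Overall dilution factor = 6 × 3 × 5 = 90
Stock = 8.89 × 10^3 cells/mL × 90 = 8.00 × 10^5 cells/mL

8.00 × 10^5 cells/mL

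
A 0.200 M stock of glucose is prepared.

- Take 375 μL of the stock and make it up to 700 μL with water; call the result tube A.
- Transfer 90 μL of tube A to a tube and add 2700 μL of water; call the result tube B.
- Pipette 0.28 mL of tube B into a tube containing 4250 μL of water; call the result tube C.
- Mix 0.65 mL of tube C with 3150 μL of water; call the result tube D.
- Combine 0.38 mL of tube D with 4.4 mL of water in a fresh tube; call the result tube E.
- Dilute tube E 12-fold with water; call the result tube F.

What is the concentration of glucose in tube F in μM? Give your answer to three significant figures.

Step 1: 375 μL brought to 700 μL → factor 700/375 = 1.8667
Step 2: 90 μL + 2700 μL = 2790 μL total → factor 2790/90 = 31
Step 3: 0.28 mL + 4250 μL = 4.53 mL total → factor 4.53/0.28 = 16.179
Step 4: 0.65 mL + 3150 μL = 3.8 mL total → factor 3.8/0.65 = 5.8462
Step 5: 0.38 mL + 4.4 mL = 4.78 mL total → factor 4.78/0.38 = 12.579
Step 6: 12-fold → factor 12
Overall dilution factor = 1.8667 × 31 × 16.179 × 5.8462 × 12.579 × 12 = 8.2616 × 10^5
Final = 0.200 M / 8.2616 × 10^5 = 2.421 × 10^-7 M = 0.242 μM

0.242 μM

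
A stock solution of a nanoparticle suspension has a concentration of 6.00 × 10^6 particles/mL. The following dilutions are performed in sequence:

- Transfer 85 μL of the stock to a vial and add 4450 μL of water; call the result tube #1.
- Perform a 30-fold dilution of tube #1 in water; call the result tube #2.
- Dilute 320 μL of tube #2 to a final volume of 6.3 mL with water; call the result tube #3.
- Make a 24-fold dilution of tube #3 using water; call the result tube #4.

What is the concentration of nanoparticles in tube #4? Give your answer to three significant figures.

Step 1: 85 μL + 4450 μL = 4535 μL total → factor 4535/85 = 53.353
Step 2: 30-fold → factor 30
Step 3: 320 μL brought to 6.3 mL → factor 6300/320 = 19.688
Step 4: 24-fold → factor 24
Dilution factor through tube #4 = 53.353 × 30 × 19.688 × 24 = 7.5628 × 10^5
[tube #4] = 6.00 × 10^6 particles/mL / 7.5628 × 10^5 = 7.93 particles/mL

7.93 particles/mL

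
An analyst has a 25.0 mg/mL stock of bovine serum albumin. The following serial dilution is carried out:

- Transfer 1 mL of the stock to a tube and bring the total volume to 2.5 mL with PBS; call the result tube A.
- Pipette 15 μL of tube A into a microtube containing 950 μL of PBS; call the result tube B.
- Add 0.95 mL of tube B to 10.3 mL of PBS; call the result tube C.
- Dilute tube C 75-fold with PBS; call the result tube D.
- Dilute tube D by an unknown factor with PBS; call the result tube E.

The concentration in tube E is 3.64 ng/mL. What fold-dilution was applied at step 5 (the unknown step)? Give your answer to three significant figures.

48.1-fold

Step 1: 1 mL brought to 2.5 mL → factor 2.5/1 = 2.5
Step 2: 15 μL + 950 μL = 965 μL total → factor 965/15 = 64.333
Step 3: 0.95 mL + 10.3 mL = 11.25 mL total → factor 11.25/0.95 = 11.842
Step 4: 75-fold → factor 75
Step 5: unknown factor x
Product of known-step factors = 1.4285 × 10^5
Overall factor = 25.0 mg/mL / (3.64 ng/mL) = 6.8681 × 10^6
x = 6.8681 × 10^6 / 1.4285 × 10^5 = 48.1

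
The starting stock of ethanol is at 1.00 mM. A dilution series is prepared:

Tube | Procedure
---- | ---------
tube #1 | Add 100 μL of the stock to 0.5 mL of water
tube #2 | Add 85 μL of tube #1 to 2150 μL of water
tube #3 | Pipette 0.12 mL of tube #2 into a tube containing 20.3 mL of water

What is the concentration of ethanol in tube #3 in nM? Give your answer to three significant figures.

37.2 nM

Step 1: 100 μL + 0.5 mL = 600 μL total → factor 600/100 = 6
Step 2: 85 μL + 2150 μL = 2235 μL total → factor 2235/85 = 26.294
Step 3: 0.12 mL + 20.3 mL = 20.42 mL total → factor 20.42/0.12 = 170.17
Overall dilution factor = 6 × 26.294 × 170.17 = 26846
Final = 1.00 mM / 26846 = 3.725 × 10^-5 mM = 37.2 nM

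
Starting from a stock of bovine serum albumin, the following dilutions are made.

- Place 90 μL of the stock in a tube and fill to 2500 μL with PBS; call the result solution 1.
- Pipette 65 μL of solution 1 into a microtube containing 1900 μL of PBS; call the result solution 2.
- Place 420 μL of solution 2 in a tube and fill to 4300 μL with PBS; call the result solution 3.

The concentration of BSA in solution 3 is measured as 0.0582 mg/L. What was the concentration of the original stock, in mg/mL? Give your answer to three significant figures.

Step 1: 90 μL brought to 2500 μL → factor 2500/90 = 27.778
Step 2: 65 μL + 1900 μL = 1965 μL total → factor 1965/65 = 30.231
Step 3: 420 μL brought to 4300 μL → factor 4300/420 = 10.238
Overall dilution factor = 27.778 × 30.231 × 10.238 = 8597.4
Stock = 0.0582 mg/L × 8597.4 = 500.4 mg/L = 0.500 mg/mL

0.500 mg/mL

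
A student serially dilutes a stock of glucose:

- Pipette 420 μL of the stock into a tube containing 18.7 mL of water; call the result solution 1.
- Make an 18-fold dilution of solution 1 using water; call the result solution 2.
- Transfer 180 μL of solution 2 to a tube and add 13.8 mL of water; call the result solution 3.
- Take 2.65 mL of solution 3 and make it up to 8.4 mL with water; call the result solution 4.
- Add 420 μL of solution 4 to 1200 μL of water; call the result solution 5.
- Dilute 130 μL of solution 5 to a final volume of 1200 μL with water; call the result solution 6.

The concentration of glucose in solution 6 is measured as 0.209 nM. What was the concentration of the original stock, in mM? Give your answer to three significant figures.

1.50 mM

Step 1: 420 μL + 18.7 mL = 19120 μL total → factor 19120/420 = 45.524
Step 2: 18-fold → factor 18
Step 3: 180 μL + 13.8 mL = 13980 μL total → factor 13980/180 = 77.667
Step 4: 2.65 mL brought to 8.4 mL → factor 8.4/2.65 = 3.1698
Step 5: 420 μL + 1200 μL = 1620 μL total → factor 1620/420 = 3.8571
Step 6: 130 μL brought to 1200 μL → factor 1200/130 = 9.2308
Overall dilution factor = 45.524 × 18 × 77.667 × 3.1698 × 3.8571 × 9.2308 = 7.1826 × 10^6
Stock = 0.209 nM × 7.1826 × 10^6 = 1.501 × 10^6 nM = 1.50 mM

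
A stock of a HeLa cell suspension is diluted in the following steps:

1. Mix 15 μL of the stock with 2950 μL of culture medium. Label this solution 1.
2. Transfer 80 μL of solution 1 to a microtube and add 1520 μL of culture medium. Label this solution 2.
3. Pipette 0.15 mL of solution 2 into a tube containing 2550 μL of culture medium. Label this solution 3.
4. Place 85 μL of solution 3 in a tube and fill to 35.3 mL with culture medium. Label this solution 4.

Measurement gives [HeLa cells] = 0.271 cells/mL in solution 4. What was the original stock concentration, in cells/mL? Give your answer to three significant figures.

Step 1: 15 μL + 2950 μL = 2965 μL total → factor 2965/15 = 197.67
Step 2: 80 μL + 1520 μL = 1600 μL total → factor 1600/80 = 20
Step 3: 0.15 mL + 2550 μL = 2.7 mL total → factor 2.7/0.15 = 18
Step 4: 85 μL brought to 35.3 mL → factor 35300/85 = 415.29
Overall dilution factor = 197.67 × 20 × 18 × 415.29 = 2.9552 × 10^7
Stock = 0.271 cells/mL × 2.9552 × 10^7 = 8.01 × 10^6 cells/mL

8.01 × 10^6 cells/mL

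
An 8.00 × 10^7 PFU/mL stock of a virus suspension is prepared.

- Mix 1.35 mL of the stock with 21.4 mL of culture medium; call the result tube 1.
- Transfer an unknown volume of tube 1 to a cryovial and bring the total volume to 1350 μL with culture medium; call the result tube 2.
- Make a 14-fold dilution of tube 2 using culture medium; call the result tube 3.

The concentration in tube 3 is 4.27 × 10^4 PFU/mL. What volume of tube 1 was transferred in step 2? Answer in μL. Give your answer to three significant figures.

Step 1: 1.35 mL + 21.4 mL = 22.75 mL total → factor 22.75/1.35 = 16.852
Step 2: v brought to 1350 μL → factor = 1350 μL/v
Step 3: 14-fold → factor 14
Product of known-step factors = 235.93
Overall factor = 8.00 × 10^7 PFU/mL / (4.27 × 10^4 PFU/mL) = 1873.5
Step-2 factor = 1873.5 / 235.93 = 7.9412
v = 1350 μL / 7.9412 = 170 μL

170 μL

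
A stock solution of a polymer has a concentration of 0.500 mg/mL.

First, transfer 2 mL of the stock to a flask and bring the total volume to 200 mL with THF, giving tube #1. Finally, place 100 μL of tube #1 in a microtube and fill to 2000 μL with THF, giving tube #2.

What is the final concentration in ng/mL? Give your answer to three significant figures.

250 ng/mL

Step 1: 2 mL brought to 200 mL → factor 200/2 = 100
Step 2: 100 μL brought to 2000 μL → factor 2000/100 = 20
Overall dilution factor = 100 × 20 = 2000
Final = 0.500 mg/mL / 2000 = 0.0002500 mg/mL = 250 ng/mL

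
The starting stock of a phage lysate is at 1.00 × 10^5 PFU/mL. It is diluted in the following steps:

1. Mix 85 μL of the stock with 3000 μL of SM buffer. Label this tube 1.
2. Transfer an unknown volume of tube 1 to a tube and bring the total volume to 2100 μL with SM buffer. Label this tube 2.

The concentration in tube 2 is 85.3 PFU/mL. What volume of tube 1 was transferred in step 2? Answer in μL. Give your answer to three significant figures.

65.0 μL

Step 1: 85 μL + 3000 μL = 3085 μL total → factor 3085/85 = 36.294
Step 2: v brought to 2100 μL → factor = 2100 μL/v
Product of known-step factors = 36.294
Overall factor = 1.00 × 10^5 PFU/mL / (85.3 PFU/mL) = 1172.3
Step-2 factor = 1172.3 / 36.294 = 32.301
v = 2100 μL / 32.301 = 65.0 μL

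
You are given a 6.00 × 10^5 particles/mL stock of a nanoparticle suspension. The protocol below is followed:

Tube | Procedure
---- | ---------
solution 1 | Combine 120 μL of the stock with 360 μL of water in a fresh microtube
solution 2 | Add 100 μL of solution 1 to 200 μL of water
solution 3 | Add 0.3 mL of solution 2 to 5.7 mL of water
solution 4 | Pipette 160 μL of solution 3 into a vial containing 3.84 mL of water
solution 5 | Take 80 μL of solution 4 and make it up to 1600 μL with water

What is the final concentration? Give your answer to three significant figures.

5.00 particles/mL

Step 1: 120 μL + 360 μL = 480 μL total → factor 480/120 = 4
Step 2: 100 μL + 200 μL = 300 μL total → factor 300/100 = 3
Step 3: 0.3 mL + 5.7 mL = 6 mL total → factor 6/0.3 = 20
Step 4: 160 μL + 3.84 mL = 4000 μL total → factor 4000/160 = 25
Step 5: 80 μL brought to 1600 μL → factor 1600/80 = 20
Overall dilution factor = 4 × 3 × 20 × 25 × 20 = 1.2 × 10^5
Final = 6.00 × 10^5 particles/mL / 1.2 × 10^5 = 5.00 particles/mL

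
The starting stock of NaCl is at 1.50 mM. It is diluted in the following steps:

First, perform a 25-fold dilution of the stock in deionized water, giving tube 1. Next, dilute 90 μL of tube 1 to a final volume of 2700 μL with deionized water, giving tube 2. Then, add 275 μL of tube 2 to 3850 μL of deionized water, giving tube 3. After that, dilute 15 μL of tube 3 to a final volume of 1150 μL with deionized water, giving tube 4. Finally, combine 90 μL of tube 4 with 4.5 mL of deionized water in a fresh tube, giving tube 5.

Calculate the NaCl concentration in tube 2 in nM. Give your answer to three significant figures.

Step 1: 25-fold → factor 25
Step 2: 90 μL brought to 2700 μL → factor 2700/90 = 30
Dilution factor through tube 2 = 25 × 30 = 750
[tube 2] = 1.50 mM / 750 = 0.002000 mM = 2.00 × 10^3 nM

2.00 × 10^3 nM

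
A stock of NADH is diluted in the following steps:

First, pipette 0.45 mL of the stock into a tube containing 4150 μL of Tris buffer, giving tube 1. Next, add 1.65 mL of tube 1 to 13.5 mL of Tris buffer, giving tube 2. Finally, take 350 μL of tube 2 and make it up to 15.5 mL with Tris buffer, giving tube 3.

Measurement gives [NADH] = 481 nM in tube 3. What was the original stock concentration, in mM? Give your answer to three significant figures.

Step 1: 0.45 mL + 4150 μL = 4.6 mL total → factor 4.6/0.45 = 10.222
Step 2: 1.65 mL + 13.5 mL = 15.15 mL total → factor 15.15/1.65 = 9.1818
Step 3: 350 μL brought to 15.5 mL → factor 15500/350 = 44.286
Overall dilution factor = 10.222 × 9.1818 × 44.286 = 4156.6
Stock = 481 nM × 4156.6 = 1.999 × 10^6 nM = 2.00 mM

2.00 mM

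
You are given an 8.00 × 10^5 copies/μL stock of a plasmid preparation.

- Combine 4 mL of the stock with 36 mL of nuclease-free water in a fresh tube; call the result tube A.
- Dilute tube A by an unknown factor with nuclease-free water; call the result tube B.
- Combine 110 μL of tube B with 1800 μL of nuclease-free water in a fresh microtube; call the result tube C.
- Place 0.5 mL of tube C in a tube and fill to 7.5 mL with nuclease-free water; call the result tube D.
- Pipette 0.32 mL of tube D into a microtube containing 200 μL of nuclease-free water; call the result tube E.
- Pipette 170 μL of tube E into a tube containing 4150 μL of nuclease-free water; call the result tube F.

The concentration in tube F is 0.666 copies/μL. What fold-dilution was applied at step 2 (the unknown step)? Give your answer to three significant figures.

11.2-fold

Step 1: 4 mL + 36 mL = 40 mL total → factor 40/4 = 10
Step 2: unknown factor x
Step 3: 110 μL + 1800 μL = 1910 μL total → factor 1910/110 = 17.364
Step 4: 0.5 mL brought to 7.5 mL → factor 7.5/0.5 = 15
Step 5: 0.32 mL + 200 μL = 0.52 mL total → factor 0.52/0.32 = 1.625
Step 6: 170 μL + 4150 μL = 4320 μL total → factor 4320/170 = 25.412
Product of known-step factors = 1.0755 × 10^5
Overall factor = 8.00 × 10^5 copies/μL / (0.666 copies/μL) = 1.2012 × 10^6
x = 1.2012 × 10^6 / 1.0755 × 10^5 = 11.2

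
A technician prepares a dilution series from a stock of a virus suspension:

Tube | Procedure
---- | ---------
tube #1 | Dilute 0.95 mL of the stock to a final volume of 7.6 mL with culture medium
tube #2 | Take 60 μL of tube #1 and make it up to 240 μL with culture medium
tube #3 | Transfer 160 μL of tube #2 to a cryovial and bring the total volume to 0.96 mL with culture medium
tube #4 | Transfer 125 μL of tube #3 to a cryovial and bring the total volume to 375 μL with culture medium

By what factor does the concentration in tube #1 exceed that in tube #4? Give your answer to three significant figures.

72.0

Step 1: 0.95 mL brought to 7.6 mL → factor 7.6/0.95 = 8
Step 2: 60 μL brought to 240 μL → factor 240/60 = 4
Step 3: 160 μL brought to 0.96 mL → factor 960/160 = 6
Step 4: 125 μL brought to 375 μL → factor 375/125 = 3
Dilution factor to tube #1 = 8; to tube #4 = 576
[tube #1]/[tube #4] = (factor to tube #4)/(factor to tube #1) = 576/8 = 72.0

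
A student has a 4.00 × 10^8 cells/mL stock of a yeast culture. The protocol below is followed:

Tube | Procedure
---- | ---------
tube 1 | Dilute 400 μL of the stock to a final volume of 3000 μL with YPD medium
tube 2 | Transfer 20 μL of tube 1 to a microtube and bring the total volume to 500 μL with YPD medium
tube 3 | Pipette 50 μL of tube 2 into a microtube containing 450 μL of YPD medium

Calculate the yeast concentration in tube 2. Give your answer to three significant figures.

2.13 × 10^6 cells/mL

Step 1: 400 μL brought to 3000 μL → factor 3000/400 = 7.5
Step 2: 20 μL brought to 500 μL → factor 500/20 = 25
Dilution factor through tube 2 = 7.5 × 25 = 187.5
[tube 2] = 4.00 × 10^8 cells/mL / 187.5 = 2.13 × 10^6 cells/mL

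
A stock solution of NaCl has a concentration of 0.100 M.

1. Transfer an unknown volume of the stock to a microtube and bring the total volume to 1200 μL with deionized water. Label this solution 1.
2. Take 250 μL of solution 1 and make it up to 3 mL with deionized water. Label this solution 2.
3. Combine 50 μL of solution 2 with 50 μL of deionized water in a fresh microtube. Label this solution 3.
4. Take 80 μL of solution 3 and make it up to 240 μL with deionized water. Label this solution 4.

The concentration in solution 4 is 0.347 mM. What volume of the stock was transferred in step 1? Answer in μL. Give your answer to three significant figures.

Step 1: v brought to 1200 μL → factor = 1200 μL/v
Step 2: 250 μL brought to 3 mL → factor 3000/250 = 12
Step 3: 50 μL + 50 μL = 100 μL total → factor 100/50 = 2
Step 4: 80 μL brought to 240 μL → factor 240/80 = 3
Product of known-step factors = 72
Overall factor = 0.100 M / (0.347 mM) = 288.18
Step-1 factor = 288.18 / 72 = 4.0026
v = 1200 μL / 4.0026 = 300 μL

300 μL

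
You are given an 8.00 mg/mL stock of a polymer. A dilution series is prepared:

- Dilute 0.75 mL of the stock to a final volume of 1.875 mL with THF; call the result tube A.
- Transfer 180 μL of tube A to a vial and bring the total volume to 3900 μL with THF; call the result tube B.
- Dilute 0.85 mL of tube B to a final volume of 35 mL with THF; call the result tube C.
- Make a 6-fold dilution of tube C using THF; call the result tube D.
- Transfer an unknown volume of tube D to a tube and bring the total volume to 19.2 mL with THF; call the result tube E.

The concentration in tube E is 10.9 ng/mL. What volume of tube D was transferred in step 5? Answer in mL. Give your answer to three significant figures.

Step 1: 0.75 mL brought to 1.875 mL → factor 1.875/0.75 = 2.5
Step 2: 180 μL brought to 3900 μL → factor 3900/180 = 21.667
Step 3: 0.85 mL brought to 35 mL → factor 35/0.85 = 41.176
Step 4: 6-fold → factor 6
Step 5: v brought to 19.2 mL → factor = 19.2 mL/v
Product of known-step factors = 13382
Overall factor = 8.00 mg/mL / (10.9 ng/mL) = 7.3394 × 10^5
Step-5 factor = 7.3394 × 10^5 / 13382 = 54.844
v = 19.2 mL / 54.844 = 0.350 mL

0.350 mL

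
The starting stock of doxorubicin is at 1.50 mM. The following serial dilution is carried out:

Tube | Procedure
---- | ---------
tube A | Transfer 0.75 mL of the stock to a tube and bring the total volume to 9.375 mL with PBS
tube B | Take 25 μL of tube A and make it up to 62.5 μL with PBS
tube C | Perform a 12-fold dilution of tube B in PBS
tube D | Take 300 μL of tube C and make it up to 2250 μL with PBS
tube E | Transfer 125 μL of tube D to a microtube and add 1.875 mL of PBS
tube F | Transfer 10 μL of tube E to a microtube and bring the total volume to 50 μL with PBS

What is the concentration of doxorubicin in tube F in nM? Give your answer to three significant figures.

6.67 nM

Step 1: 0.75 mL brought to 9.375 mL → factor 9.375/0.75 = 12.5
Step 2: 25 μL brought to 62.5 μL → factor 62.5/25 = 2.5
Step 3: 12-fold → factor 12
Step 4: 300 μL brought to 2250 μL → factor 2250/300 = 7.5
Step 5: 125 μL + 1.875 mL = 2000 μL total → factor 2000/125 = 16
Step 6: 10 μL brought to 50 μL → factor 50/10 = 5
Overall dilution factor = 12.5 × 2.5 × 12 × 7.5 × 16 × 5 = 2.25 × 10^5
Final = 1.50 mM / 2.25 × 10^5 = 6.667 × 10^-6 mM = 6.67 nM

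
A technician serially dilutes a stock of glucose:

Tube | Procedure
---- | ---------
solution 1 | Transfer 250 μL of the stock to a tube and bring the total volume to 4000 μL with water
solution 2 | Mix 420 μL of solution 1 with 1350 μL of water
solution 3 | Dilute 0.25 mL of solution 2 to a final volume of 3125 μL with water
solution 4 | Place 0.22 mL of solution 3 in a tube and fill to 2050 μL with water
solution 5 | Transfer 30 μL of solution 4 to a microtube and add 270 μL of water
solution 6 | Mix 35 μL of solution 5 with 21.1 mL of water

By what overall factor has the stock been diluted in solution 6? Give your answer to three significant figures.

Step 1: 250 μL brought to 4000 μL → factor 4000/250 = 16
Step 2: 420 μL + 1350 μL = 1770 μL total → factor 1770/420 = 4.2143
Step 3: 0.25 mL brought to 3125 μL → factor 3.125/0.25 = 12.5
Step 4: 0.22 mL brought to 2050 μL → factor 2.05/0.22 = 9.3182
Step 5: 30 μL + 270 μL = 300 μL total → factor 300/30 = 10
Step 6: 35 μL + 21.1 mL = 21135 μL total → factor 21135/35 = 603.86
Overall dilution factor = 16 × 4.2143 × 12.5 × 9.3182 × 10 × 603.86 = 4.7426 × 10^7

4.74 × 10^7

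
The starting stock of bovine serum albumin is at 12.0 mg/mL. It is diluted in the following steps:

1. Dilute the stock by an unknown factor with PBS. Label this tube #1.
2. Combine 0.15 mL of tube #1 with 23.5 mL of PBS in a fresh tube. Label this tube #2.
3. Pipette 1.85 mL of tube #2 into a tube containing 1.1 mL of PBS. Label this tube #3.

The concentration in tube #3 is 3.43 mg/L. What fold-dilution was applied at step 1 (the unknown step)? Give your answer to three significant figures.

Step 1: unknown factor x
Step 2: 0.15 mL + 23.5 mL = 23.65 mL total → factor 23.65/0.15 = 157.67
Step 3: 1.85 mL + 1.1 mL = 2.95 mL total → factor 2.95/1.85 = 1.5946
Product of known-step factors = 251.41
Overall factor = 12.0 mg/mL / (3.43 mg/L) = 3498.5
x = 3498.5 / 251.41 = 13.9

13.9-fold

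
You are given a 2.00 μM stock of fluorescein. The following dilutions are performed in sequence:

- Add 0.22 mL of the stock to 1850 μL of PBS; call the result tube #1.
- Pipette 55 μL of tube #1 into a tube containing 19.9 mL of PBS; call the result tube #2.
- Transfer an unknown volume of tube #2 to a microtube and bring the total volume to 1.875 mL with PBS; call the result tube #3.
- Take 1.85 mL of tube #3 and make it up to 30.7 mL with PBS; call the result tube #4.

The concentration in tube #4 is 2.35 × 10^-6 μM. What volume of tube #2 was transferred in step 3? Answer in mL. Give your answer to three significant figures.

0.125 mL

Step 1: 0.22 mL + 1850 μL = 2.07 mL total → factor 2.07/0.22 = 9.4091
Step 2: 55 μL + 19.9 mL = 19955 μL total → factor 19955/55 = 362.82
Step 3: v brought to 1.875 mL → factor = 1.875 mL/v
Step 4: 1.85 mL brought to 30.7 mL → factor 30.7/1.85 = 16.595
Product of known-step factors = 56650
Overall factor = 2.00 μM / (2.35 × 10^-6 μM) = 8.5106 × 10^5
Step-3 factor = 8.5106 × 10^5 / 56650 = 15.023
v = 1.875 mL / 15.023 = 0.125 mL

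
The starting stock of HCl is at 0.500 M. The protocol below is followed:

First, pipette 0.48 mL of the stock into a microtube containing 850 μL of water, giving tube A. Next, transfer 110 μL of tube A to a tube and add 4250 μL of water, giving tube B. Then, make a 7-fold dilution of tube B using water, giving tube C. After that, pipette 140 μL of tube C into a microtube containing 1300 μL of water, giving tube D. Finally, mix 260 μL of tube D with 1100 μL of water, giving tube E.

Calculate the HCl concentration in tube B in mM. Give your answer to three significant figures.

4.55 mM

Step 1: 0.48 mL + 850 μL = 1.33 mL total → factor 1.33/0.48 = 2.7708
Step 2: 110 μL + 4250 μL = 4360 μL total → factor 4360/110 = 39.636
Dilution factor through tube B = 2.7708 × 39.636 = 109.83
[tube B] = 0.500 M / 109.83 = 0.004553 M = 4.55 mM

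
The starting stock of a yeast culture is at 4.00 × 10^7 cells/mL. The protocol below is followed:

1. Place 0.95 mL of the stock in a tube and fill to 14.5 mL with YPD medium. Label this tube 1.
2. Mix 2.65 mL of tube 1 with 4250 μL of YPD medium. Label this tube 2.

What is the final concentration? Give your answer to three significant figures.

1.01 × 10^6 cells/mL

Step 1: 0.95 mL brought to 14.5 mL → factor 14.5/0.95 = 15.263
Step 2: 2.65 mL + 4250 μL = 6.9 mL total → factor 6.9/2.65 = 2.6038
Overall dilution factor = 15.263 × 2.6038 = 39.742
Final = 4.00 × 10^7 cells/mL / 39.742 = 1.01 × 10^6 cells/mL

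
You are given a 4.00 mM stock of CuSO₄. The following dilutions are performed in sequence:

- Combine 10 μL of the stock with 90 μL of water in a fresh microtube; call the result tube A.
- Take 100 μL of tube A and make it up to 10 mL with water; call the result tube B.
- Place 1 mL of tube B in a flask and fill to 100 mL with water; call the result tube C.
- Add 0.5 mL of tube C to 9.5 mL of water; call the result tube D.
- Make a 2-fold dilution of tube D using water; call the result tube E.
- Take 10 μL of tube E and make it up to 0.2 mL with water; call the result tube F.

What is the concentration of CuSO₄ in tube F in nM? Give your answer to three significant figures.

Step 1: 10 μL + 90 μL = 100 μL total → factor 100/10 = 10
Step 2: 100 μL brought to 10 mL → factor 10000/100 = 100
Step 3: 1 mL brought to 100 mL → factor 100/1 = 100
Step 4: 0.5 mL + 9.5 mL = 10 mL total → factor 10/0.5 = 20
Step 5: 2-fold → factor 2
Step 6: 10 μL brought to 0.2 mL → factor 200/10 = 20
Overall dilution factor = 10 × 100 × 100 × 20 × 2 × 20 = 8 × 10^7
Final = 4.00 mM / 8 × 10^7 = 5.000 × 10^-8 mM = 0.0500 nM

0.0500 nM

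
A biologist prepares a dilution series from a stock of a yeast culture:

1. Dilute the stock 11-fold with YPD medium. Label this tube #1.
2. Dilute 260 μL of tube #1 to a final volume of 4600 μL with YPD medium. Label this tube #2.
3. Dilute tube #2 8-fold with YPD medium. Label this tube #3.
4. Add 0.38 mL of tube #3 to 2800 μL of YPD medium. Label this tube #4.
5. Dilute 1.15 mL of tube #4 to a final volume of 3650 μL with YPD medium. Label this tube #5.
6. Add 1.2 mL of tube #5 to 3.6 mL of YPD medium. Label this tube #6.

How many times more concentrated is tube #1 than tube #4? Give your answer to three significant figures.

1.18 × 10^3

Step 1: 11-fold → factor 11
Step 2: 260 μL brought to 4600 μL → factor 4600/260 = 17.692
Step 3: 8-fold → factor 8
Step 4: 0.38 mL + 2800 μL = 3.18 mL total → factor 3.18/0.38 = 8.3684
Dilution factor to tube #1 = 11; to tube #4 = 13029
[tube #1]/[tube #4] = (factor to tube #4)/(factor to tube #1) = 13029/11 = 1.18 × 10^3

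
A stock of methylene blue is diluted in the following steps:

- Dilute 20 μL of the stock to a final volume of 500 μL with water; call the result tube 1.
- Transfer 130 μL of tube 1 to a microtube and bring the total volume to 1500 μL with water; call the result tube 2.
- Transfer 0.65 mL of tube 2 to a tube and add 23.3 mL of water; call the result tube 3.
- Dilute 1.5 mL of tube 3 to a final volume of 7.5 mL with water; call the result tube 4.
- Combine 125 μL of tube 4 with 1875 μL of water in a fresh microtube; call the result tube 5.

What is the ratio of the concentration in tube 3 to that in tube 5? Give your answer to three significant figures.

Step 1: 20 μL brought to 500 μL → factor 500/20 = 25
Step 2: 130 μL brought to 1500 μL → factor 1500/130 = 11.538
Step 3: 0.65 mL + 23.3 mL = 23.95 mL total → factor 23.95/0.65 = 36.846
Step 4: 1.5 mL brought to 7.5 mL → factor 7.5/1.5 = 5
Step 5: 125 μL + 1875 μL = 2000 μL total → factor 2000/125 = 16
Dilution factor to tube 3 = 10629; to tube 5 = 8.503 × 10^5
[tube 3]/[tube 5] = (factor to tube 5)/(factor to tube 3) = 8.503 × 10^5/10629 = 80.0

80.0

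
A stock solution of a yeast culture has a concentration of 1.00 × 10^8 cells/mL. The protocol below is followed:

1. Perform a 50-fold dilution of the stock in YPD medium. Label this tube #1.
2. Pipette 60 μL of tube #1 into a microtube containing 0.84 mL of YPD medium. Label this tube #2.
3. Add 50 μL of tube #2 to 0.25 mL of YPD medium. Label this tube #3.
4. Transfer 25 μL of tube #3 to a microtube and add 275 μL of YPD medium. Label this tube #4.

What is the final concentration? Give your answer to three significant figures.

1.85 × 10^3 cells/mL

Step 1: 50-fold → factor 50
Step 2: 60 μL + 0.84 mL = 900 μL total → factor 900/60 = 15
Step 3: 50 μL + 0.25 mL = 300 μL total → factor 300/50 = 6
Step 4: 25 μL + 275 μL = 300 μL total → factor 300/25 = 12
Overall dilution factor = 50 × 15 × 6 × 12 = 54000
Final = 1.00 × 10^8 cells/mL / 54000 = 1.85 × 10^3 cells/mL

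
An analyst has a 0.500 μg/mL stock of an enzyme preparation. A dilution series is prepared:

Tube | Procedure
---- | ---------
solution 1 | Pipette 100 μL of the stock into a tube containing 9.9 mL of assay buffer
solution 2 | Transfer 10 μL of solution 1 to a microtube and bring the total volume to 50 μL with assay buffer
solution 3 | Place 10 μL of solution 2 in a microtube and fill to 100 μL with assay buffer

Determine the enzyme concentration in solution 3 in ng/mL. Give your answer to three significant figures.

Step 1: 100 μL + 9.9 mL = 10000 μL total → factor 10000/100 = 100
Step 2: 10 μL brought to 50 μL → factor 50/10 = 5
Step 3: 10 μL brought to 100 μL → factor 100/10 = 10
Overall dilution factor = 100 × 5 × 10 = 5000
Final = 0.500 μg/mL / 5000 = 0.0001000 μg/mL = 0.100 ng/mL

0.100 ng/mL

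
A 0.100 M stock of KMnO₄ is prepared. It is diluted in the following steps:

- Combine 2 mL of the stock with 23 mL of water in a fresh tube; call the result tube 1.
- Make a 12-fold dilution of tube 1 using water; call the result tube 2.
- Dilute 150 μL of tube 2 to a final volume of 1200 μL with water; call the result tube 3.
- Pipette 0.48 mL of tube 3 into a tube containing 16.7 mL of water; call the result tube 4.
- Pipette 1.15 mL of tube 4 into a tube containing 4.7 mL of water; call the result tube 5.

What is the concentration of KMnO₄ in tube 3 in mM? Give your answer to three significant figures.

0.0833 mM

Step 1: 2 mL + 23 mL = 25 mL total → factor 25/2 = 12.5
Step 2: 12-fold → factor 12
Step 3: 150 μL brought to 1200 μL → factor 1200/150 = 8
Dilution factor through tube 3 = 12.5 × 12 × 8 = 1200
[tube 3] = 0.100 M / 1200 = 8.333 × 10^-5 M = 0.0833 mM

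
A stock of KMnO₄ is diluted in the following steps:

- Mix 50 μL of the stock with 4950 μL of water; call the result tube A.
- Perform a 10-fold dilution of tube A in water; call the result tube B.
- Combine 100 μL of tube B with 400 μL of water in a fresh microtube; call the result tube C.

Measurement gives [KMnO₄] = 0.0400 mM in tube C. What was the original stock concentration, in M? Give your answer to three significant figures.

0.200 M

Step 1: 50 μL + 4950 μL = 5000 μL total → factor 5000/50 = 100
Step 2: 10-fold → factor 10
Step 3: 100 μL + 400 μL = 500 μL total → factor 500/100 = 5
Overall dilution factor = 100 × 10 × 5 = 5000
Stock = 0.0400 mM × 5000 = 200.0 mM = 0.200 M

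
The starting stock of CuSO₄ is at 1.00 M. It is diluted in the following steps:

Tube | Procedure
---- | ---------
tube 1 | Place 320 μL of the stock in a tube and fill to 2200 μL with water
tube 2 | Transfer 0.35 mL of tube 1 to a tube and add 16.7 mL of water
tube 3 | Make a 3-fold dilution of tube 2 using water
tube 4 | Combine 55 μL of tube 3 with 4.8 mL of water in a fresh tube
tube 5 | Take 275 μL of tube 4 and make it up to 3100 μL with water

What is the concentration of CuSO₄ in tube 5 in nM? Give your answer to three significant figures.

Step 1: 320 μL brought to 2200 μL → factor 2200/320 = 6.875
Step 2: 0.35 mL + 16.7 mL = 17.05 mL total → factor 17.05/0.35 = 48.714
Step 3: 3-fold → factor 3
Step 4: 55 μL + 4.8 mL = 4855 μL total → factor 4855/55 = 88.273
Step 5: 275 μL brought to 3100 μL → factor 3100/275 = 11.273
Overall dilution factor = 6.875 × 48.714 × 3 × 88.273 × 11.273 = 9.9978 × 10^5
Final = 1.00 M / 9.9978 × 10^5 = 1.000 × 10^-6 M = 1.00 × 10^3 nM

1.00 × 10^3 nM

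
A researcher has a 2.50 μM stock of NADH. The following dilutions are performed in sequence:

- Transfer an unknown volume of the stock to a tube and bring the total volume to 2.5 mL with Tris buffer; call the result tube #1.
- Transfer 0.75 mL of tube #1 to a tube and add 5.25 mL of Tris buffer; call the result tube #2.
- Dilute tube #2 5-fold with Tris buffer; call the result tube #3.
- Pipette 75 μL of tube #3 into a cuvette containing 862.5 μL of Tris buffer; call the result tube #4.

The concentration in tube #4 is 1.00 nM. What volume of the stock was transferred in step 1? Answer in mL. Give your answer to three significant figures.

0.500 mL

Step 1: v brought to 2.5 mL → factor = 2.5 mL/v
Step 2: 0.75 mL + 5.25 mL = 6 mL total → factor 6/0.75 = 8
Step 3: 5-fold → factor 5
Step 4: 75 μL + 862.5 μL = 937.5 μL total → factor 937.5/75 = 12.5
Product of known-step factors = 500
Overall factor = 2.50 μM / (1.00 nM) = 2500
Step-1 factor = 2500 / 500 = 5
v = 2.5 mL / 5 = 0.500 mL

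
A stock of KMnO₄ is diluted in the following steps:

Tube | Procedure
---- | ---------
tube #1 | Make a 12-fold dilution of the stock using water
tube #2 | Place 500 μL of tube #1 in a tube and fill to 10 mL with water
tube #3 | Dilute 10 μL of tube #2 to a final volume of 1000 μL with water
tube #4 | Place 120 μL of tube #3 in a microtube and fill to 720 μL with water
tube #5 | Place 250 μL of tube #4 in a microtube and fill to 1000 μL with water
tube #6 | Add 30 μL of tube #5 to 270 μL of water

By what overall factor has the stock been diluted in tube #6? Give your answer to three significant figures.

Step 1: 12-fold → factor 12
Step 2: 500 μL brought to 10 mL → factor 10000/500 = 20
Step 3: 10 μL brought to 1000 μL → factor 1000/10 = 100
Step 4: 120 μL brought to 720 μL → factor 720/120 = 6
Step 5: 250 μL brought to 1000 μL → factor 1000/250 = 4
Step 6: 30 μL + 270 μL = 300 μL total → factor 300/30 = 10
Overall dilution factor = 12 × 20 × 100 × 6 × 4 × 10 = 5.76 × 10^6

5.76 × 10^6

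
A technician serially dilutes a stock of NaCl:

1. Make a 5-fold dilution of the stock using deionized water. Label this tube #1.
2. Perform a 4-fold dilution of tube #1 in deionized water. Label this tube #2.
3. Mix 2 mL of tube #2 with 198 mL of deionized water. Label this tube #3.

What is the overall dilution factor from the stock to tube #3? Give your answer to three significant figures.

2.00 × 10^3

Step 1: 5-fold → factor 5
Step 2: 4-fold → factor 4
Step 3: 2 mL + 198 mL = 200 mL total → factor 200/2 = 100
Overall dilution factor = 5 × 4 × 100 = 2000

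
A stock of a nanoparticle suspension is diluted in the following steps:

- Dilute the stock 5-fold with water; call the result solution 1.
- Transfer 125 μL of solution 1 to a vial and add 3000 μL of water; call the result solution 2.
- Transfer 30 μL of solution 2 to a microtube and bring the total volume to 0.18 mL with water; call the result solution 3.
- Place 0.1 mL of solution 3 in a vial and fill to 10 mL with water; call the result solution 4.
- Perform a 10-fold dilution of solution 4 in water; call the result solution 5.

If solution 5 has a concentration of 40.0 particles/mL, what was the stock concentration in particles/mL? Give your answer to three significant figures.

3.00 × 10^7 particles/mL

Step 1: 5-fold → factor 5
Step 2: 125 μL + 3000 μL = 3125 μL total → factor 3125/125 = 25
Step 3: 30 μL brought to 0.18 mL → factor 180/30 = 6
Step 4: 0.1 mL brought to 10 mL → factor 10/0.1 = 100
Step 5: 10-fold → factor 10
Overall dilution factor = 5 × 25 × 6 × 100 × 10 = 7.5 × 10^5
Stock = 40.0 particles/mL × 7.5 × 10^5 = 3.00 × 10^7 particles/mL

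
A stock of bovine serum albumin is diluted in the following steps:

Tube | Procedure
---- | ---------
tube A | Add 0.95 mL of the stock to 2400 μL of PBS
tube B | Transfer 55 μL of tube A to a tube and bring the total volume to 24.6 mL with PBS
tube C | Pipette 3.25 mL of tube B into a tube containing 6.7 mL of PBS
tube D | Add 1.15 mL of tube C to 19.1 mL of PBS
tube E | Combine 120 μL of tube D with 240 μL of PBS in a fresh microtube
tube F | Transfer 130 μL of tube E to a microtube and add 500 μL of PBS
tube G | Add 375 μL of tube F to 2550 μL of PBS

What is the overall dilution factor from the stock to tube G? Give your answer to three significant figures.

9.64 × 10^6

Step 1: 0.95 mL + 2400 μL = 3.35 mL total → factor 3.35/0.95 = 3.5263
Step 2: 55 μL brought to 24.6 mL → factor 24600/55 = 447.27
Step 3: 3.25 mL + 6.7 mL = 9.95 mL total → factor 9.95/3.25 = 3.0615
Step 4: 1.15 mL + 19.1 mL = 20.25 mL total → factor 20.25/1.15 = 17.609
Step 5: 120 μL + 240 μL = 360 μL total → factor 360/120 = 3
Step 6: 130 μL + 500 μL = 630 μL total → factor 630/130 = 4.8462
Step 7: 375 μL + 2550 μL = 2925 μL total → factor 2925/375 = 7.8
Overall dilution factor = 3.5263 × 447.27 × 3.0615 × 17.609 × 3 × 4.8462 × 7.8 = 9.6421 × 10^6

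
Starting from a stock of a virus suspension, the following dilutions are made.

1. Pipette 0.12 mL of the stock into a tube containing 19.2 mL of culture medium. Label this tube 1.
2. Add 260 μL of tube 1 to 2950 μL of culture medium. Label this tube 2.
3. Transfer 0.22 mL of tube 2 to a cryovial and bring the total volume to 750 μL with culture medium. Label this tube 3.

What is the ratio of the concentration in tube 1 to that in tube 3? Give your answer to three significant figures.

42.1

Step 1: 0.12 mL + 19.2 mL = 19.32 mL total → factor 19.32/0.12 = 161
Step 2: 260 μL + 2950 μL = 3210 μL total → factor 3210/260 = 12.346
Step 3: 0.22 mL brought to 750 μL → factor 0.75/0.22 = 3.4091
Dilution factor to tube 1 = 161; to tube 3 = 6776.4
[tube 1]/[tube 3] = (factor to tube 3)/(factor to tube 1) = 6776.4/161 = 42.1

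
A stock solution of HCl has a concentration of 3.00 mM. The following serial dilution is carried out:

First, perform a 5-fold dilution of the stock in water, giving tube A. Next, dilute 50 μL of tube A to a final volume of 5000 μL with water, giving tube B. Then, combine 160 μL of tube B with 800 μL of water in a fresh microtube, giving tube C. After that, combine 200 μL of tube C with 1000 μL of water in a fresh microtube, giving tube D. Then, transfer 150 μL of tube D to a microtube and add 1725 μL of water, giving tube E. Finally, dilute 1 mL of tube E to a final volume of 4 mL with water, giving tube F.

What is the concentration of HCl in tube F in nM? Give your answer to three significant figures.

3.33 nM

Step 1: 5-fold → factor 5
Step 2: 50 μL brought to 5000 μL → factor 5000/50 = 100
Step 3: 160 μL + 800 μL = 960 μL total → factor 960/160 = 6
Step 4: 200 μL + 1000 μL = 1200 μL total → factor 1200/200 = 6
Step 5: 150 μL + 1725 μL = 1875 μL total → factor 1875/150 = 12.5
Step 6: 1 mL brought to 4 mL → factor 4/1 = 4
Overall dilution factor = 5 × 100 × 6 × 6 × 12.5 × 4 = 9 × 10^5
Final = 3.00 mM / 9 × 10^5 = 3.333 × 10^-6 mM = 3.33 nM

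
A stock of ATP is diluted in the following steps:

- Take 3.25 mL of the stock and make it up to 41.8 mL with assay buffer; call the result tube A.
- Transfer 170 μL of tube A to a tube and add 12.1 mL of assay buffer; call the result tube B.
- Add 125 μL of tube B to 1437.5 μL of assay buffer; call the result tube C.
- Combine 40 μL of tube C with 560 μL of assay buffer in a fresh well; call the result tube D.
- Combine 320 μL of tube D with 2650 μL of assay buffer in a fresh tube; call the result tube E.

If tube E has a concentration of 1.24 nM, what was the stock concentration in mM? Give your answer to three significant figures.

Step 1: 3.25 mL brought to 41.8 mL → factor 41.8/3.25 = 12.862
Step 2: 170 μL + 12.1 mL = 12270 μL total → factor 12270/170 = 72.176
Step 3: 125 μL + 1437.5 μL = 1562.5 μL total → factor 1562.5/125 = 12.5
Step 4: 40 μL + 560 μL = 600 μL total → factor 600/40 = 15
Step 5: 320 μL + 2650 μL = 2970 μL total → factor 2970/320 = 9.2812
Overall dilution factor = 12.862 × 72.176 × 12.5 × 15 × 9.2812 = 1.6155 × 10^6
Stock = 1.24 nM × 1.6155 × 10^6 = 2.003 × 10^6 nM = 2.00 mM

2.00 mM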